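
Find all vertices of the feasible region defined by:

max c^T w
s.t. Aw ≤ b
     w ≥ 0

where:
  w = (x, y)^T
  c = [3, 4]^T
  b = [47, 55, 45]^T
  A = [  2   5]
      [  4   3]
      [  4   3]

(0, 0), (11.25, 0), (6, 7), (0, 9.4)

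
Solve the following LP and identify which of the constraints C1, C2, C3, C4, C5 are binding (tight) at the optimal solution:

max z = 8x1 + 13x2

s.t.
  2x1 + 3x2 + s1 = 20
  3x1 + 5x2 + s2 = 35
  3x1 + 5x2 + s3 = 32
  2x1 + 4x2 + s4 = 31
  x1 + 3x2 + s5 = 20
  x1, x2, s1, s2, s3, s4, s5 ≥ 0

At x1 = 4, x2 = 4, compute slack b - a·x for each constraint:
  C1: 20 − 20 = 0  (binding)
  C2: 35 − 32 = 3  (slack)
  C3: 32 − 32 = 0  (binding)
  C4: 31 − 24 = 7  (slack)
  C5: 20 − 16 = 4  (slack)

Optimal: x1 = 4, x2 = 4
Binding: C1, C3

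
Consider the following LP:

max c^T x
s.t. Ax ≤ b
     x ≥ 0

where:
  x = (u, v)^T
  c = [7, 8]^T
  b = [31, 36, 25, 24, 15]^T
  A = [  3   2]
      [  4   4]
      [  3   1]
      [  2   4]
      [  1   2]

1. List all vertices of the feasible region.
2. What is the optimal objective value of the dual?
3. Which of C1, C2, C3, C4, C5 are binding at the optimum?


1. (0, 0), (8.333, 0), (8, 1), (6, 3), (0, 6)
2. 66
3. C2, C4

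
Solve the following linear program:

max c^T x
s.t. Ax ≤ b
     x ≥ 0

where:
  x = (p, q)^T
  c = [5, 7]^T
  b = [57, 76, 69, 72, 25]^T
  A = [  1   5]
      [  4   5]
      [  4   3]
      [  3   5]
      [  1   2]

Evaluate the objective at each vertex of the feasible region:
  z(0, 0) = 0
  z(17.25, 0) = 86.25
  z(14.62, 3.5) = 97.62
  z(9, 8) = 101  ←
  z(3.667, 10.67) = 93
  z(0, 11.4) = 79.8
The maximum is at p = 9, q = 8.

p = 9, q = 8, z = 101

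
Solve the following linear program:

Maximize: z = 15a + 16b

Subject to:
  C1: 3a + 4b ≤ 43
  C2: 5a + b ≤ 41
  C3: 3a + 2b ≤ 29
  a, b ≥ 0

Evaluate the objective at each vertex of the feasible region:
  z(0, 0) = 0
  z(8.2, 0) = 123
  z(7.571, 3.143) = 163.9
  z(5, 7) = 187  ←
  z(0, 10.75) = 172
The maximum is at a = 5, b = 7.

a = 5, b = 7, z = 187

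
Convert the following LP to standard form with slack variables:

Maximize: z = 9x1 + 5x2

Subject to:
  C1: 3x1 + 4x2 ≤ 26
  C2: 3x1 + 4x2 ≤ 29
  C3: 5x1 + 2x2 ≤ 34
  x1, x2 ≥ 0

max z = 9x1 + 5x2

s.t.
  3x1 + 4x2 + s1 = 26
  3x1 + 4x2 + s2 = 29
  5x1 + 2x2 + s3 = 34
  x1, x2, s1, s2, s3 ≥ 0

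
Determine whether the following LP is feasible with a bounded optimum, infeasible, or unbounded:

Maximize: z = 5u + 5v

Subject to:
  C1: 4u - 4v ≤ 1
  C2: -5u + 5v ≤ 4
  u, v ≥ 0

Unbounded (objective can increase without bound)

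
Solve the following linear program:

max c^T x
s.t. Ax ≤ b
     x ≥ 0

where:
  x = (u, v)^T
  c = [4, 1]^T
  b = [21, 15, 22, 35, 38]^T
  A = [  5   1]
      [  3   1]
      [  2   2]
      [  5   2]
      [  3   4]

Evaluate the objective at each vertex of the feasible region:
  z(0, 0) = 0
  z(4.2, 0) = 16.8
  z(3, 6) = 18  ←
  z(2.444, 7.667) = 17.44
  z(0, 9.5) = 9.5
The maximum is at u = 3, v = 6.

u = 3, v = 6, z = 18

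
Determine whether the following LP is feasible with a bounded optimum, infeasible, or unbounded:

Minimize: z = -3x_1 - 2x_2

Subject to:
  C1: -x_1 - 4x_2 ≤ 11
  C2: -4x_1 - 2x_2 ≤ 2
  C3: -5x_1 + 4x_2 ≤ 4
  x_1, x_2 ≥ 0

Unbounded (objective can decrease without bound)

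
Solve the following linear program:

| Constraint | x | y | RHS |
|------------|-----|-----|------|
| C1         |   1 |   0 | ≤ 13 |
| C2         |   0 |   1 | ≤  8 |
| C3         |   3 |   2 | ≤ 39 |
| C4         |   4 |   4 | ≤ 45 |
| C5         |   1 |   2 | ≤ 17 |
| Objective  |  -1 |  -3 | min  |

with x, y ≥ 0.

Evaluate the objective at each vertex of the feasible region:
  z(0, 0) = 0
  z(11.25, 0) = -11.25
  z(5.5, 5.75) = -22.75
  z(1, 8) = -25  ←
  z(0, 8) = -24
The minimum is at x = 1, y = 8.

x = 1, y = 8, z = -25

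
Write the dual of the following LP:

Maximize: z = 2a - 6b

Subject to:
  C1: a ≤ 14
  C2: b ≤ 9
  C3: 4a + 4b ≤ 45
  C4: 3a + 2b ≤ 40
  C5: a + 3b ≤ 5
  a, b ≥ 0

Primal max cᵀx s.t. Ax ≤ b, x ≥ 0  →  Dual min bᵀy s.t. Aᵀy ≥ c, y ≥ 0.

Minimize: z = 14y1 + 9y2 + 45y3 + 40y4 + 5y5

Subject to:
  y1 + 4y3 + 3y4 + y5 ≥ 2
  y2 + 4y3 + 2y4 + 3y5 ≥ -6
  y1, y2, y3, y4, y5 ≥ 0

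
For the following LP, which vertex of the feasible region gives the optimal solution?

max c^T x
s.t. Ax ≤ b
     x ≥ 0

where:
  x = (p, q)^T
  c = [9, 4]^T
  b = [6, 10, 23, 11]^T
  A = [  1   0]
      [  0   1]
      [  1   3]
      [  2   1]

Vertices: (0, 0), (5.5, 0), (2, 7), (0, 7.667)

Evaluate the objective at each vertex of the feasible region:
  z(0, 0) = 0
  z(5.5, 0) = 49.5  ←
  z(2, 7) = 46
  z(0, 7.667) = 30.67
The maximum is at p = 5.5, q = 0.

(5.5, 0)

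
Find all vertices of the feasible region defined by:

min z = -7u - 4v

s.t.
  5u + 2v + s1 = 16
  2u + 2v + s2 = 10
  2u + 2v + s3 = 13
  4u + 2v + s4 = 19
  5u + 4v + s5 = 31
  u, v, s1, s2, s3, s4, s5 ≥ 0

(0, 0), (3.2, 0), (2, 3), (0, 5)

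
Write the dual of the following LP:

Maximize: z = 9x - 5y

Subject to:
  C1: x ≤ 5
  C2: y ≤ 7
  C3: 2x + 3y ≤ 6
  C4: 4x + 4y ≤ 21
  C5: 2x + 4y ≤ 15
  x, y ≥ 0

Primal max cᵀx s.t. Ax ≤ b, x ≥ 0  →  Dual min bᵀy s.t. Aᵀy ≥ c, y ≥ 0.

Minimize: z = 5y1 + 7y2 + 6y3 + 21y4 + 15y5

Subject to:
  y1 + 2y3 + 4y4 + 2y5 ≥ 9
  y2 + 3y3 + 4y4 + 4y5 ≥ -5
  y1, y2, y3, y4, y5 ≥ 0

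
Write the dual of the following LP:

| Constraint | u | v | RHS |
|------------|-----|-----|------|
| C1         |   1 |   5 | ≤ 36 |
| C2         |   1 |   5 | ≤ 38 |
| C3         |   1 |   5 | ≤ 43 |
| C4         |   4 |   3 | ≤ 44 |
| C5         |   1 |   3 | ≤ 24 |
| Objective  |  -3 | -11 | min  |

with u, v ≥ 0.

Primal min cᵀx s.t. Ax ≤ b, x ≥ 0  →  Dual max −bᵀy s.t. Aᵀy ≥ −c, y ≥ 0.

Maximize: z = -36y1 - 38y2 - 43y3 - 44y4 - 24y5

Subject to:
  y1 + y2 + y3 + 4y4 + y5 ≥ 3
  5y1 + 5y2 + 5y3 + 3y4 + 3y5 ≥ 11
  y1, y2, y3, y4, y5 ≥ 0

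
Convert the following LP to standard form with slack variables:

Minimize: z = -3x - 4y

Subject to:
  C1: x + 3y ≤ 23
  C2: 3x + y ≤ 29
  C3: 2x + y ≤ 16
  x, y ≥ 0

min z = -3x - 4y

s.t.
  x + 3y + s1 = 23
  3x + y + s2 = 29
  2x + y + s3 = 16
  x, y, s1, s2, s3 ≥ 0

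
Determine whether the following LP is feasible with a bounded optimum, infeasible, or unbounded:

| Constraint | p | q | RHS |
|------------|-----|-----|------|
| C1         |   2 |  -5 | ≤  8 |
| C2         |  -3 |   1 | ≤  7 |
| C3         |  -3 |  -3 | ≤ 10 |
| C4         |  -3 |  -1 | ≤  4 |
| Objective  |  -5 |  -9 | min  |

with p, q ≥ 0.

Unbounded (objective can decrease without bound)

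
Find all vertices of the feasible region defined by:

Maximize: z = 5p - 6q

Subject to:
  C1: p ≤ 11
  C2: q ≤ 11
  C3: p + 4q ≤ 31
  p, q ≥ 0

(0, 0), (11, 0), (11, 5), (0, 7.75)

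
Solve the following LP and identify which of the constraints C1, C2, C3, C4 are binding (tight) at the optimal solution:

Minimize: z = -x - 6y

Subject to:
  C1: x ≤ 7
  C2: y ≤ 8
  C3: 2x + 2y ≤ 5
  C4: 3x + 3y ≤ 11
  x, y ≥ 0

At x = 0, y = 2.5, compute slack b - a·x for each constraint:
  C1: 7 − 0 = 7  (slack)
  C2: 8 − 2.5 = 5.5  (slack)
  C3: 5 − 5 = 0  (binding)
  C4: 11 − 7.5 = 3.5  (slack)

Optimal: x = 0, y = 2.5
Binding: C3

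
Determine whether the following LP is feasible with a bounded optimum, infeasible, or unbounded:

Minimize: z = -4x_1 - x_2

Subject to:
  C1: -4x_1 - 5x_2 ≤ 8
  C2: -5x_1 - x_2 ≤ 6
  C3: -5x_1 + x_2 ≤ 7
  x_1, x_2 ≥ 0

Unbounded (objective can decrease without bound)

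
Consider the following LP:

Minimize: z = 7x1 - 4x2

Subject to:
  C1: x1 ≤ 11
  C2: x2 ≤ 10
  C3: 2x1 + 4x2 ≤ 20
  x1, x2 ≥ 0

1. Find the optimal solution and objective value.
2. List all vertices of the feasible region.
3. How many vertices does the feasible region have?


1. x1 = 0, x2 = 5, z = -20
2. (0, 0), (10, 0), (0, 5)
3. 3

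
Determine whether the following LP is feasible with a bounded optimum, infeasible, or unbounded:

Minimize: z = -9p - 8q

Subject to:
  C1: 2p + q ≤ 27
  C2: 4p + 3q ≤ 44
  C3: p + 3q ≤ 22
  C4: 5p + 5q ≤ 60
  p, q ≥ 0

Feasible with a bounded optimal solution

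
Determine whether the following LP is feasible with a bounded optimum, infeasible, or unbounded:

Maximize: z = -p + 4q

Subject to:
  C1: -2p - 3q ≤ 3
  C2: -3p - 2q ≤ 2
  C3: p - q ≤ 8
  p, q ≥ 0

Unbounded (objective can increase without bound)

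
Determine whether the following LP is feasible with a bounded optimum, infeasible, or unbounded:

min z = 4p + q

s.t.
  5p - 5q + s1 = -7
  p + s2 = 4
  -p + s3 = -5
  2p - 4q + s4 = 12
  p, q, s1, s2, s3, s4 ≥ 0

Infeasible (no feasible solution exists)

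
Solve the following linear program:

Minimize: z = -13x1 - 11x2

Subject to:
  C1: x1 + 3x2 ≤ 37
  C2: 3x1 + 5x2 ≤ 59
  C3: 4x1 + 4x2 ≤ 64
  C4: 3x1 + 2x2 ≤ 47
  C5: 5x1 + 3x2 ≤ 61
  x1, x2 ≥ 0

Evaluate the objective at each vertex of the feasible region:
  z(0, 0) = 0
  z(12.2, 0) = -158.6
  z(8, 7) = -181  ←
  z(0, 11.8) = -129.8
The minimum is at x1 = 8, x2 = 7.

x1 = 8, x2 = 7, z = -181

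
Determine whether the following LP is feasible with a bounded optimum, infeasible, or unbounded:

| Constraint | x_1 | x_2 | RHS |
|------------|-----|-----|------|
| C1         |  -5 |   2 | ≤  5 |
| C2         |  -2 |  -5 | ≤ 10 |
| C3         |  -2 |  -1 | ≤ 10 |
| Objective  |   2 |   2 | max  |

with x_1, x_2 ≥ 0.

Unbounded (objective can increase without bound)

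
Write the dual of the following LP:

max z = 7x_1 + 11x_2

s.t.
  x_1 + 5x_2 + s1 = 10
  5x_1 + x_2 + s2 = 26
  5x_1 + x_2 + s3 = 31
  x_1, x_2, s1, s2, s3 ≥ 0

Primal max cᵀx s.t. Ax ≤ b, x ≥ 0  →  Dual min bᵀy s.t. Aᵀy ≥ c, y ≥ 0.

Minimize: z = 10y1 + 26y2 + 31y3

Subject to:
  y1 + 5y2 + 5y3 ≥ 7
  5y1 + y2 + y3 ≥ 11
  y1, y2, y3 ≥ 0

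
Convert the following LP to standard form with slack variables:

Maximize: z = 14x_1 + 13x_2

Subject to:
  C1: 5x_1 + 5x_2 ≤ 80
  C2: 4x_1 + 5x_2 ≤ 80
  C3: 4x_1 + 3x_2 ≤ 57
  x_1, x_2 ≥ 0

max z = 14x_1 + 13x_2

s.t.
  5x_1 + 5x_2 + s1 = 80
  4x_1 + 5x_2 + s2 = 80
  4x_1 + 3x_2 + s3 = 57
  x_1, x_2, s1, s2, s3 ≥ 0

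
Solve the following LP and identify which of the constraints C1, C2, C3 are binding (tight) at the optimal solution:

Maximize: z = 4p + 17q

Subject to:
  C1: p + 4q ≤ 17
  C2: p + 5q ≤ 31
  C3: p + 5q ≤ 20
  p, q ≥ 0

At p = 5, q = 3, compute slack b - a·x for each constraint:
  C1: 17 − 17 = 0  (binding)
  C2: 31 − 20 = 11  (slack)
  C3: 20 − 20 = 0  (binding)

Optimal: p = 5, q = 3
Binding: C1, C3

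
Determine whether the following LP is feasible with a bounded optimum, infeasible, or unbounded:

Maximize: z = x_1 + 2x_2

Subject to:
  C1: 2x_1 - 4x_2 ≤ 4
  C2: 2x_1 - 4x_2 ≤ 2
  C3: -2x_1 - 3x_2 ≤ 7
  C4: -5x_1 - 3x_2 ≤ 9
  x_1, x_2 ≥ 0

Unbounded (objective can increase without bound)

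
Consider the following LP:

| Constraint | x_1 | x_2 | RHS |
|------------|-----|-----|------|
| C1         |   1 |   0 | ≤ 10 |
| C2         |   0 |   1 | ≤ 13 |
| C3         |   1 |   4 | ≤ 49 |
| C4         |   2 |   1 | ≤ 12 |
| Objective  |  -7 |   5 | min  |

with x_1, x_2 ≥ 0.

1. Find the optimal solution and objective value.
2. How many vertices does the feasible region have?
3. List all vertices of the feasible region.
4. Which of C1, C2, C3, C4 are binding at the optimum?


1. x_1 = 6, x_2 = 0, z = -42
2. 3
3. (0, 0), (6, 0), (0, 12)
4. C4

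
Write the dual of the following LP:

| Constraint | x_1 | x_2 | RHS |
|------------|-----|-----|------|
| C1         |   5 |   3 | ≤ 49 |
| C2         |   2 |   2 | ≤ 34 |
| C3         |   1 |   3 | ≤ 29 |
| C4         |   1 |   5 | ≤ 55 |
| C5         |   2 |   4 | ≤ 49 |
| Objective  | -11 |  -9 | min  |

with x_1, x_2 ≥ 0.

Primal min cᵀx s.t. Ax ≤ b, x ≥ 0  →  Dual max −bᵀy s.t. Aᵀy ≥ −c, y ≥ 0.

Maximize: z = -49y1 - 34y2 - 29y3 - 55y4 - 49y5

Subject to:
  5y1 + 2y2 + y3 + y4 + 2y5 ≥ 11
  3y1 + 2y2 + 3y3 + 5y4 + 4y5 ≥ 9
  y1, y2, y3, y4, y5 ≥ 0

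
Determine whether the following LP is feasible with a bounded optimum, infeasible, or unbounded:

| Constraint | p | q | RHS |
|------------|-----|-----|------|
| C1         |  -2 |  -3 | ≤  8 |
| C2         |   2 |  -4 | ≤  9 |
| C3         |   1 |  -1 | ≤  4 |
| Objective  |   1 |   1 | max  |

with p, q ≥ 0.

Unbounded (objective can increase without bound)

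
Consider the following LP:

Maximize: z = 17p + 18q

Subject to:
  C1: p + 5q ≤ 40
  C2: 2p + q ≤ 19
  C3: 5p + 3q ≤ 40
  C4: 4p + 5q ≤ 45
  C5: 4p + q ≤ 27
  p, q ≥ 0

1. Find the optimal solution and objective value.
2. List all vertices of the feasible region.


1. p = 5, q = 5, z = 175
2. (0, 0), (6.75, 0), (5.857, 3.571), (5, 5), (1.667, 7.667), (0, 8)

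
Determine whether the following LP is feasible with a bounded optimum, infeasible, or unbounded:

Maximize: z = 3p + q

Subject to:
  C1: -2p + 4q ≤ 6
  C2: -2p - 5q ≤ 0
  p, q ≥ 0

Unbounded (objective can increase without bound)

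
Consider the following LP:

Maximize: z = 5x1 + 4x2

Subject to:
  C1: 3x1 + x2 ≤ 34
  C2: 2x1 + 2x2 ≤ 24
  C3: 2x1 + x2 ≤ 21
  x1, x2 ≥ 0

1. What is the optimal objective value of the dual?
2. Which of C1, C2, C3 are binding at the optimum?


1. 57
2. C2, C3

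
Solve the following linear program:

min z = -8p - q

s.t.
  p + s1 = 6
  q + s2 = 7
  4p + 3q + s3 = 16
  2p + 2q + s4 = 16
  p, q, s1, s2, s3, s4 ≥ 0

Evaluate the objective at each vertex of the feasible region:
  z(0, 0) = 0
  z(4, 0) = -32  ←
  z(0, 5.333) = -5.333
The minimum is at p = 4, q = 0.

p = 4, q = 0, z = -32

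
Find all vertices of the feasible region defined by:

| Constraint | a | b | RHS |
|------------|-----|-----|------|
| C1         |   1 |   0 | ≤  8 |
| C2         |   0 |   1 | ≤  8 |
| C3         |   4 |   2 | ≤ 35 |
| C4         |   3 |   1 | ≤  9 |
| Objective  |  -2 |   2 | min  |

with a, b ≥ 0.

(0, 0), (3, 0), (0.3333, 8), (0, 8)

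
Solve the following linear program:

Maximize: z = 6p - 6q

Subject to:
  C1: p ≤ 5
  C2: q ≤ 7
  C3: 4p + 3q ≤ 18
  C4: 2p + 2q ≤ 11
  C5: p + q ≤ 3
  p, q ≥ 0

Evaluate the objective at each vertex of the feasible region:
  z(0, 0) = 0
  z(3, 0) = 18  ←
  z(0, 3) = -18
The maximum is at p = 3, q = 0.

p = 3, q = 0, z = 18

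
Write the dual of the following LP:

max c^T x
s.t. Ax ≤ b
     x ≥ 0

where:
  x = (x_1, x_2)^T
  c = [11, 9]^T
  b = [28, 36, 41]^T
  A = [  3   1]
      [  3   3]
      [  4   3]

Primal max cᵀx s.t. Ax ≤ b, x ≥ 0  →  Dual min bᵀy s.t. Aᵀy ≥ c, y ≥ 0.

Minimize: z = 28y1 + 36y2 + 41y3

Subject to:
  3y1 + 3y2 + 4y3 ≥ 11
  y1 + 3y2 + 3y3 ≥ 9
  y1, y2, y3 ≥ 0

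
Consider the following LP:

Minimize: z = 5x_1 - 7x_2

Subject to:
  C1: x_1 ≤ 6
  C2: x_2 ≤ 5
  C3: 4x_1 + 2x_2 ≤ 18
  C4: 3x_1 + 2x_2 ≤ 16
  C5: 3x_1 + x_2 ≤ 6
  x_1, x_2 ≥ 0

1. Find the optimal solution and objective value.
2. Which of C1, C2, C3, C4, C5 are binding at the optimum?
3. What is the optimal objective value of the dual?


1. x_1 = 0, x_2 = 5, z = -35
2. C2
3. -35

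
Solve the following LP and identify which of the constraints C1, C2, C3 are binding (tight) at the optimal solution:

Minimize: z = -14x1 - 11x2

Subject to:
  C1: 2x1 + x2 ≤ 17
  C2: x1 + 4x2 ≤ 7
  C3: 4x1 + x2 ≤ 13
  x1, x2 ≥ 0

At x1 = 3, x2 = 1, compute slack b - a·x for each constraint:
  C1: 17 − 7 = 10  (slack)
  C2: 7 − 7 = 0  (binding)
  C3: 13 − 13 = 0  (binding)

Optimal: x1 = 3, x2 = 1
Binding: C2, C3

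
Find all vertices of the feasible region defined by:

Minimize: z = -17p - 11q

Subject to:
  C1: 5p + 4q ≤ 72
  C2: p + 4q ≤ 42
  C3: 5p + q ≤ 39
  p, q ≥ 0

(0, 0), (7.8, 0), (6, 9), (0, 10.5)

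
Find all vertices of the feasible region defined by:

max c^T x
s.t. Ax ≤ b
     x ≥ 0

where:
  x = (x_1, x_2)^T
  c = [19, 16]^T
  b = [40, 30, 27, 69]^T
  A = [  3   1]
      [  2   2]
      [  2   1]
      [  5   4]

(0, 0), (13.33, 0), (13, 1), (9, 6), (0, 15)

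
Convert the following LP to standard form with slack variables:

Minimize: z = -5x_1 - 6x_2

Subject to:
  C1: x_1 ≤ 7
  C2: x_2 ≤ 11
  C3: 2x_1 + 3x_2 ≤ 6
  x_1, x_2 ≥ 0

min z = -5x_1 - 6x_2

s.t.
  x_1 + s1 = 7
  x_2 + s2 = 11
  2x_1 + 3x_2 + s3 = 6
  x_1, x_2, s1, s2, s3 ≥ 0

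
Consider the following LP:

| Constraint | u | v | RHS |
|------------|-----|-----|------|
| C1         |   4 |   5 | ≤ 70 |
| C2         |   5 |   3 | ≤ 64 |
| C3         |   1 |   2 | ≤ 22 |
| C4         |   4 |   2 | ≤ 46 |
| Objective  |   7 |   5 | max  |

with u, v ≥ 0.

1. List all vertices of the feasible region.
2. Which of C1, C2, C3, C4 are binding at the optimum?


1. (0, 0), (11.5, 0), (8, 7), (0, 11)
2. C3, C4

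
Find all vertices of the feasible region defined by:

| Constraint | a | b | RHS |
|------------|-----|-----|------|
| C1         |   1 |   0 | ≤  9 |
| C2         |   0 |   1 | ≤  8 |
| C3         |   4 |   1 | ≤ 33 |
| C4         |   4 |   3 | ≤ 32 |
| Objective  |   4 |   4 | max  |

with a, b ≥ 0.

(0, 0), (8, 0), (2, 8), (0, 8)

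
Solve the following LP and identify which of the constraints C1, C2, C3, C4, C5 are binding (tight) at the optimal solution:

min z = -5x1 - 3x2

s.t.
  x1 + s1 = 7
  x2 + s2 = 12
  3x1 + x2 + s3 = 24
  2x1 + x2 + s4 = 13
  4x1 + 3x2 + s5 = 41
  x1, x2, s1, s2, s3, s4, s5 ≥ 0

At x1 = 0.5, x2 = 12, compute slack b - a·x for each constraint:
  C1: 7 − 0.5 = 6.5  (slack)
  C2: 12 − 12 = 0  (binding)
  C3: 24 − 13.5 = 10.5  (slack)
  C4: 13 − 13 = 0  (binding)
  C5: 41 − 38 = 3  (slack)

Optimal: x1 = 0.5, x2 = 12
Binding: C2, C4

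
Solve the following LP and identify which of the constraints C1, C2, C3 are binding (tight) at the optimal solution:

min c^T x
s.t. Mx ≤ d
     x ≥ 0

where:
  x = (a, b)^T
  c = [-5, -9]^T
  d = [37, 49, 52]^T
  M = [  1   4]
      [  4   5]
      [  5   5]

At a = 1, b = 9, compute slack b - a·x for each constraint:
  C1: 37 − 37 = 0  (binding)
  C2: 49 − 49 = 0  (binding)
  C3: 52 − 50 = 2  (slack)

Optimal: a = 1, b = 9
Binding: C1, C2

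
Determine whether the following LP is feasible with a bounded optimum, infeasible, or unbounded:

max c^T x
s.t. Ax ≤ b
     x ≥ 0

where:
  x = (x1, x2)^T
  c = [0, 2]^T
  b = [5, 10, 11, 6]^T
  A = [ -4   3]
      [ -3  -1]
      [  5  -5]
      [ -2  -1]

Unbounded (objective can increase without bound)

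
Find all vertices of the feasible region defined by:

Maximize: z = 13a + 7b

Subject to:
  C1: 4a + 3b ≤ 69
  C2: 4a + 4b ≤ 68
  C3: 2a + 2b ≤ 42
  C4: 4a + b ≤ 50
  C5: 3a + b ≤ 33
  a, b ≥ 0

(0, 0), (11, 0), (8, 9), (0, 17)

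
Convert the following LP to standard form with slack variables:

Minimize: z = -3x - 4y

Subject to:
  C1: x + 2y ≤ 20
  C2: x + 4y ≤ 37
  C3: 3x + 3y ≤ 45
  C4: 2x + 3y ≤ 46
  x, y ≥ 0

min z = -3x - 4y

s.t.
  x + 2y + s1 = 20
  x + 4y + s2 = 37
  3x + 3y + s3 = 45
  2x + 3y + s4 = 46
  x, y, s1, s2, s3, s4 ≥ 0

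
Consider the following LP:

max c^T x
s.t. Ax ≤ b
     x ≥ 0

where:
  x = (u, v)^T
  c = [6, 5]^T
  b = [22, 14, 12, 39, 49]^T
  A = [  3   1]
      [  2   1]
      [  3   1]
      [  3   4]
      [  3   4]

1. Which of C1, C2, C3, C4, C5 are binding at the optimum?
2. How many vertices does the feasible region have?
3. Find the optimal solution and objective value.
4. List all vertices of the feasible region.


1. C3, C4
2. 4
3. u = 1, v = 9, z = 51
4. (0, 0), (4, 0), (1, 9), (0, 9.75)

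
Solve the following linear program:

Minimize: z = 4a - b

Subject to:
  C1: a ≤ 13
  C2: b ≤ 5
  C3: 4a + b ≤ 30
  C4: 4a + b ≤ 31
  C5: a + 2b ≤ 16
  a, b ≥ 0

Evaluate the objective at each vertex of the feasible region:
  z(0, 0) = 0
  z(7.5, 0) = 30
  z(6.286, 4.857) = 20.29
  z(6, 5) = 19
  z(0, 5) = -5  ←
The minimum is at a = 0, b = 5.

a = 0, b = 5, z = -5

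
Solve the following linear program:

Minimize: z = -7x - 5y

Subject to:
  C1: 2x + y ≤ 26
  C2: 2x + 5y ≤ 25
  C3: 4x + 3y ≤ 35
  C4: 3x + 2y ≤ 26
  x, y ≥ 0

Evaluate the objective at each vertex of the feasible region:
  z(0, 0) = 0
  z(8.667, 0) = -60.67
  z(8, 1) = -61  ←
  z(7.143, 2.143) = -60.71
  z(0, 5) = -25
The minimum is at x = 8, y = 1.

x = 8, y = 1, z = -61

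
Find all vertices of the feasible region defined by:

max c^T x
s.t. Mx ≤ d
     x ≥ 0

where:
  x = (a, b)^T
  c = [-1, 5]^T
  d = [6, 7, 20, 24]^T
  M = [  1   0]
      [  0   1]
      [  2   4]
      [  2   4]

(0, 0), (6, 0), (6, 2), (0, 5)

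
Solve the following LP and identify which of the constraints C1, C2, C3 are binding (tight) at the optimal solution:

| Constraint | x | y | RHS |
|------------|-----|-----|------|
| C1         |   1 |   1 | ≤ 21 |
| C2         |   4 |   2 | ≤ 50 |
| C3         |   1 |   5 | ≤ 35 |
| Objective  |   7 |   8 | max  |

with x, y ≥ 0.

At x = 10, y = 5, compute slack b - a·x for each constraint:
  C1: 21 − 15 = 6  (slack)
  C2: 50 − 50 = 0  (binding)
  C3: 35 − 35 = 0  (binding)

Optimal: x = 10, y = 5
Binding: C2, C3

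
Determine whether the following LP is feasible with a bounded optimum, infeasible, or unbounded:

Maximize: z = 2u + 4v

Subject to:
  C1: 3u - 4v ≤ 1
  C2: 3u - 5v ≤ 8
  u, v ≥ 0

Unbounded (objective can increase without bound)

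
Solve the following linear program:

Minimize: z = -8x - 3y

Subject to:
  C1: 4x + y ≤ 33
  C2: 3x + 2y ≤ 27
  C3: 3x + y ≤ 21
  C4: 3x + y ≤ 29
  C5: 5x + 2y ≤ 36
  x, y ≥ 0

Evaluate the objective at each vertex of the feasible region:
  z(0, 0) = 0
  z(7, 0) = -56
  z(6, 3) = -57  ←
  z(4.5, 6.75) = -56.25
  z(0, 13.5) = -40.5
The minimum is at x = 6, y = 3.

x = 6, y = 3, z = -57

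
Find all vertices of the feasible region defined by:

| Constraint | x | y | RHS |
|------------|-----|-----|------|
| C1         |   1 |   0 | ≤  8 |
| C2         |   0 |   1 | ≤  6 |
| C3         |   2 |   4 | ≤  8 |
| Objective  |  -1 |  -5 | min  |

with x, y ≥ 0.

(0, 0), (4, 0), (0, 2)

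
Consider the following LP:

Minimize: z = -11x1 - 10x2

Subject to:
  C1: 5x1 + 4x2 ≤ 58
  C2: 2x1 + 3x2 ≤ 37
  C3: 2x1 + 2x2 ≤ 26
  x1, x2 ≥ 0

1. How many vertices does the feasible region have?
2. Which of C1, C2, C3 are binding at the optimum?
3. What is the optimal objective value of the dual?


1. 5
2. C1, C3
3. -136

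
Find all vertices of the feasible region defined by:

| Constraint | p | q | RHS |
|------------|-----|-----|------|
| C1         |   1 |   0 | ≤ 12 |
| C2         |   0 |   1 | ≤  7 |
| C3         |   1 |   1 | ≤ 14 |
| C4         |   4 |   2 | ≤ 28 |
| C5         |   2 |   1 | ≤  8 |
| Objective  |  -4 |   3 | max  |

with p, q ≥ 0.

(0, 0), (4, 0), (0.5, 7), (0, 7)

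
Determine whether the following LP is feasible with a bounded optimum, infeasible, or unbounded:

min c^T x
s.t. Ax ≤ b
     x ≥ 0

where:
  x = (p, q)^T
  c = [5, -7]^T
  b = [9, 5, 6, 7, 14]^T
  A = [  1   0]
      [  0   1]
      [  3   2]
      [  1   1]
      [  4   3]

Feasible with a bounded optimal solution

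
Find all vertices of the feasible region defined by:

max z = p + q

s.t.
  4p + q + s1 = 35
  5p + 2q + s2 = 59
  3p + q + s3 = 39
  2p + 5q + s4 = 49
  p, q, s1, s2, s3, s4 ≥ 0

(0, 0), (8.75, 0), (7, 7), (0, 9.8)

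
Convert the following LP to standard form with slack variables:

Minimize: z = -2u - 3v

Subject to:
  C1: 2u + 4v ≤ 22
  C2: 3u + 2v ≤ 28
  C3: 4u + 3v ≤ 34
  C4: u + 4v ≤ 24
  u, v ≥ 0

min z = -2u - 3v

s.t.
  2u + 4v + s1 = 22
  3u + 2v + s2 = 28
  4u + 3v + s3 = 34
  u + 4v + s4 = 24
  u, v, s1, s2, s3, s4 ≥ 0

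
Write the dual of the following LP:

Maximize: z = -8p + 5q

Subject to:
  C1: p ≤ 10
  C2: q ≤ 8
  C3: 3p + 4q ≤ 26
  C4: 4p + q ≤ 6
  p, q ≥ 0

Primal max cᵀx s.t. Ax ≤ b, x ≥ 0  →  Dual min bᵀy s.t. Aᵀy ≥ c, y ≥ 0.

Minimize: z = 10y1 + 8y2 + 26y3 + 6y4

Subject to:
  y1 + 3y3 + 4y4 ≥ -8
  y2 + 4y3 + y4 ≥ 5
  y1, y2, y3, y4 ≥ 0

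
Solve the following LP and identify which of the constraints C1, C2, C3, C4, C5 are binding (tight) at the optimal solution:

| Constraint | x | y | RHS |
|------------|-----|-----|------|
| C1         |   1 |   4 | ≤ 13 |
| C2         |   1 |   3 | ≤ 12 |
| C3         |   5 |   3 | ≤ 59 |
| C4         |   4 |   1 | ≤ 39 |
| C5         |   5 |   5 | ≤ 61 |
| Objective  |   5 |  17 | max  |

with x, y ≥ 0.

At x = 9, y = 1, compute slack b - a·x for each constraint:
  C1: 13 − 13 = 0  (binding)
  C2: 12 − 12 = 0  (binding)
  C3: 59 − 48 = 11  (slack)
  C4: 39 − 37 = 2  (slack)
  C5: 61 − 50 = 11  (slack)

Optimal: x = 9, y = 1
Binding: C1, C2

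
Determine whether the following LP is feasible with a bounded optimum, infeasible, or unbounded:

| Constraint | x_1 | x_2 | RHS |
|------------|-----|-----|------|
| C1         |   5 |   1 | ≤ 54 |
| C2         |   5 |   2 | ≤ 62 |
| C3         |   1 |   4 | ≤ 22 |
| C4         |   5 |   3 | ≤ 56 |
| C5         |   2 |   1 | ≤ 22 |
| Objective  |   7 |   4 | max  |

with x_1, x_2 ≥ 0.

Feasible with a bounded optimal solution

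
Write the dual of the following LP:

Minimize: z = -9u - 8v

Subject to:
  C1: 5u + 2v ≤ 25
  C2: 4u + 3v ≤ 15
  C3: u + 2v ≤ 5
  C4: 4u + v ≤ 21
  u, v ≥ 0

Primal min cᵀx s.t. Ax ≤ b, x ≥ 0  →  Dual max −bᵀy s.t. Aᵀy ≥ −c, y ≥ 0.

Maximize: z = -25y1 - 15y2 - 5y3 - 21y4

Subject to:
  5y1 + 4y2 + y3 + 4y4 ≥ 9
  2y1 + 3y2 + 2y3 + y4 ≥ 8
  y1, y2, y3, y4 ≥ 0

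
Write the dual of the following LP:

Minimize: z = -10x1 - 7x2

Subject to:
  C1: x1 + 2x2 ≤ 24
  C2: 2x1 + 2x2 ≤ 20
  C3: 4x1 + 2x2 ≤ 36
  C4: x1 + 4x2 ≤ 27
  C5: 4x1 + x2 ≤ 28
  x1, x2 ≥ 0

Primal min cᵀx s.t. Ax ≤ b, x ≥ 0  →  Dual max −bᵀy s.t. Aᵀy ≥ −c, y ≥ 0.

Maximize: z = -24y1 - 20y2 - 36y3 - 27y4 - 28y5

Subject to:
  y1 + 2y2 + 4y3 + y4 + 4y5 ≥ 10
  2y1 + 2y2 + 2y3 + 4y4 + y5 ≥ 7
  y1, y2, y3, y4, y5 ≥ 0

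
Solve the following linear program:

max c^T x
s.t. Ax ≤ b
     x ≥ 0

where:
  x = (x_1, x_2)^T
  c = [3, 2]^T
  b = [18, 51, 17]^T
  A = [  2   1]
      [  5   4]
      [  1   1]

Evaluate the objective at each vertex of the feasible region:
  z(0, 0) = 0
  z(9, 0) = 27
  z(7, 4) = 29  ←
  z(0, 12.75) = 25.5
The maximum is at x_1 = 7, x_2 = 4.

x_1 = 7, x_2 = 4, z = 29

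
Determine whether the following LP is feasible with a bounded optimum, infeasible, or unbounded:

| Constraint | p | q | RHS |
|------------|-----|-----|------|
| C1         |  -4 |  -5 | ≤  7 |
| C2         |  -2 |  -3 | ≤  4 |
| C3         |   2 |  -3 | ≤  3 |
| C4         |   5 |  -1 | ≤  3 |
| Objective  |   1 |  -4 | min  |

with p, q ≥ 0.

Unbounded (objective can decrease without bound)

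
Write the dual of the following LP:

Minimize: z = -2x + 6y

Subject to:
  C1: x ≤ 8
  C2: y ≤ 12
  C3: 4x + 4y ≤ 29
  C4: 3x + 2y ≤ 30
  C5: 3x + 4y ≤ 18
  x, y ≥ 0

Primal min cᵀx s.t. Ax ≤ b, x ≥ 0  →  Dual max −bᵀy s.t. Aᵀy ≥ −c, y ≥ 0.

Maximize: z = -8y1 - 12y2 - 29y3 - 30y4 - 18y5

Subject to:
  y1 + 4y3 + 3y4 + 3y5 ≥ 2
  y2 + 4y3 + 2y4 + 4y5 ≥ -6
  y1, y2, y3, y4, y5 ≥ 0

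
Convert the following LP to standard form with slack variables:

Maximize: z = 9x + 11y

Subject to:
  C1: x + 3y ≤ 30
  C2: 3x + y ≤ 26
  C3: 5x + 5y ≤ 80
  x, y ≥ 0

max z = 9x + 11y

s.t.
  x + 3y + s1 = 30
  3x + y + s2 = 26
  5x + 5y + s3 = 80
  x, y, s1, s2, s3 ≥ 0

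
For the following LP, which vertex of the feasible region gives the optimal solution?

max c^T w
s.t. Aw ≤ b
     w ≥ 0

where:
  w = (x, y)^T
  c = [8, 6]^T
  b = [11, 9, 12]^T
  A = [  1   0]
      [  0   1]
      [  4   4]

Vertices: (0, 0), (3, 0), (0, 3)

Evaluate the objective at each vertex of the feasible region:
  z(0, 0) = 0
  z(3, 0) = 24  ←
  z(0, 3) = 18
The maximum is at x = 3, y = 0.

(3, 0)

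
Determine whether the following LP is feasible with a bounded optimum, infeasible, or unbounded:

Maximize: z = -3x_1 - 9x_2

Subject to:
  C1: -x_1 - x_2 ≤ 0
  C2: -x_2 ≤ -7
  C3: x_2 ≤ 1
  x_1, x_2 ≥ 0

Infeasible (no feasible solution exists)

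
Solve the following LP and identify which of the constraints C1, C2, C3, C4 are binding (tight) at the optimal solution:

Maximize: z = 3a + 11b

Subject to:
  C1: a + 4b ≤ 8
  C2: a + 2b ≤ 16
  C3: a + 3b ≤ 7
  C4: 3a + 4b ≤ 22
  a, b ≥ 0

At a = 4, b = 1, compute slack b - a·x for each constraint:
  C1: 8 − 8 = 0  (binding)
  C2: 16 − 6 = 10  (slack)
  C3: 7 − 7 = 0  (binding)
  C4: 22 − 16 = 6  (slack)

Optimal: a = 4, b = 1
Binding: C1, C3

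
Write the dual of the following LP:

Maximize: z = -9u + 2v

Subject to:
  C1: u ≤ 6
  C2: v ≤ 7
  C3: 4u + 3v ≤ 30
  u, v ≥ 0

Primal max cᵀx s.t. Ax ≤ b, x ≥ 0  →  Dual min bᵀy s.t. Aᵀy ≥ c, y ≥ 0.

Minimize: z = 6y1 + 7y2 + 30y3

Subject to:
  y1 + 4y3 ≥ -9
  y2 + 3y3 ≥ 2
  y1, y2, y3 ≥ 0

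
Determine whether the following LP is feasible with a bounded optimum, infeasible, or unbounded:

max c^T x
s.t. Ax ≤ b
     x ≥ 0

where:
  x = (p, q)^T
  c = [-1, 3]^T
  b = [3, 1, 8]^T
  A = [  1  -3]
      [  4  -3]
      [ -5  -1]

Unbounded (objective can increase without bound)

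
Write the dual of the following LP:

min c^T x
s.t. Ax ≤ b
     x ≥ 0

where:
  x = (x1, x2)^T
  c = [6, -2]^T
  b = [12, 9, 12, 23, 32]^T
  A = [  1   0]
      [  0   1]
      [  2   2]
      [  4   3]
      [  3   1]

Primal min cᵀx s.t. Ax ≤ b, x ≥ 0  →  Dual max −bᵀy s.t. Aᵀy ≥ −c, y ≥ 0.

Maximize: z = -12y1 - 9y2 - 12y3 - 23y4 - 32y5

Subject to:
  y1 + 2y3 + 4y4 + 3y5 ≥ -6
  y2 + 2y3 + 3y4 + y5 ≥ 2
  y1, y2, y3, y4, y5 ≥ 0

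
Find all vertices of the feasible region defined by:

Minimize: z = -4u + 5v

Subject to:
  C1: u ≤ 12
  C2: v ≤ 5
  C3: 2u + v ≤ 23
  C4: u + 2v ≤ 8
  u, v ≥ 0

(0, 0), (8, 0), (0, 4)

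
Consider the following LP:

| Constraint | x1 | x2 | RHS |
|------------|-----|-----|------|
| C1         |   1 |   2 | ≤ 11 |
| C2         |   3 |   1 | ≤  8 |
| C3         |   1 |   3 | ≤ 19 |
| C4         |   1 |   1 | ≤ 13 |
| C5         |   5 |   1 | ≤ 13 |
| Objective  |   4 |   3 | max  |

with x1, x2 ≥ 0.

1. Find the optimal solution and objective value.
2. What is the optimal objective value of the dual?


1. x1 = 1, x2 = 5, z = 19
2. 19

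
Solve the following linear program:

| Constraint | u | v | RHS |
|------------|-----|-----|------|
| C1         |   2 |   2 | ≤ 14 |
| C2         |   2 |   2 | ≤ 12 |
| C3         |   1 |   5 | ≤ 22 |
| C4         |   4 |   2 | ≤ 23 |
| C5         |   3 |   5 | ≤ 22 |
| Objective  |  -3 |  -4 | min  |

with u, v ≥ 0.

Evaluate the objective at each vertex of the feasible region:
  z(0, 0) = 0
  z(5.75, 0) = -17.25
  z(5.5, 0.5) = -18.5
  z(4, 2) = -20  ←
  z(0, 4.4) = -17.6
The minimum is at u = 4, v = 2.

u = 4, v = 2, z = -20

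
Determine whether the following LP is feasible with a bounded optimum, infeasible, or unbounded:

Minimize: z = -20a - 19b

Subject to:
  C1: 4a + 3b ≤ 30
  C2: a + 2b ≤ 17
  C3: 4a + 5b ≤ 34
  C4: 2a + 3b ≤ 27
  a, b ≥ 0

Feasible with a bounded optimal solution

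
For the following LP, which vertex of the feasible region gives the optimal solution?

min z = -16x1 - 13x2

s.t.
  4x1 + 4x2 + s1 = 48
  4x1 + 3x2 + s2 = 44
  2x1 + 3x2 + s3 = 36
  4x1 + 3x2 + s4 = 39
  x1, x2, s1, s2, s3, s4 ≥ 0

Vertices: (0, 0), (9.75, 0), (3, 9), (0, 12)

Evaluate the objective at each vertex of the feasible region:
  z(0, 0) = 0
  z(9.75, 0) = -156
  z(3, 9) = -165  ←
  z(0, 12) = -156
The minimum is at x1 = 3, x2 = 9.

(3, 9)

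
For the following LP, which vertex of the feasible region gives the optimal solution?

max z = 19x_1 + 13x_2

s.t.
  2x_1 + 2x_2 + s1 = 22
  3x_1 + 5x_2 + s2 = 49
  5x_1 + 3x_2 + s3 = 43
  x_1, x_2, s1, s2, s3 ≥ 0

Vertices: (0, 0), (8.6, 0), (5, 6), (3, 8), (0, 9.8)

Evaluate the objective at each vertex of the feasible region:
  z(0, 0) = 0
  z(8.6, 0) = 163.4
  z(5, 6) = 173  ←
  z(3, 8) = 161
  z(0, 9.8) = 127.4
The maximum is at x_1 = 5, x_2 = 6.

(5, 6)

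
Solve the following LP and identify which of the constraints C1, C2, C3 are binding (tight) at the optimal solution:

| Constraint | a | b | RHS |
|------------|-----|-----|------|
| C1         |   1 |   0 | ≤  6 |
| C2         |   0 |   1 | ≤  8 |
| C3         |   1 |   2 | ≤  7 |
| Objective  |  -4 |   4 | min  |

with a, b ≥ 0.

At a = 6, b = 0, compute slack b - a·x for each constraint:
  C1: 6 − 6 = 0  (binding)
  C2: 8 − 0 = 8  (slack)
  C3: 7 − 6 = 1  (slack)

Optimal: a = 6, b = 0
Binding: C1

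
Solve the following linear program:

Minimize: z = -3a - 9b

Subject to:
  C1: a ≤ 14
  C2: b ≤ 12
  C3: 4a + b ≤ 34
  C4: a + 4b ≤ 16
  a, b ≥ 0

Evaluate the objective at each vertex of the feasible region:
  z(0, 0) = 0
  z(8.5, 0) = -25.5
  z(8, 2) = -42  ←
  z(0, 4) = -36
The minimum is at a = 8, b = 2.

a = 8, b = 2, z = -42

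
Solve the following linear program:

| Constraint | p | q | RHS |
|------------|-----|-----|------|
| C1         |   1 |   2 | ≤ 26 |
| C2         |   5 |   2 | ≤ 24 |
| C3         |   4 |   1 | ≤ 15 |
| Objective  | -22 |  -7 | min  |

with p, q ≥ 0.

Evaluate the objective at each vertex of the feasible region:
  z(0, 0) = 0
  z(3.75, 0) = -82.5
  z(2, 7) = -93  ←
  z(0, 12) = -84
The minimum is at p = 2, q = 7.

p = 2, q = 7, z = -93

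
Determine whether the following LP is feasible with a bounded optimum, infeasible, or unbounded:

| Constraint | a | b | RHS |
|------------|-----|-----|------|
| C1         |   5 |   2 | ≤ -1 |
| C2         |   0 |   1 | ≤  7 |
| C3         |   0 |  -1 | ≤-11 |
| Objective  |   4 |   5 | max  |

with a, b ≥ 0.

Infeasible (no feasible solution exists)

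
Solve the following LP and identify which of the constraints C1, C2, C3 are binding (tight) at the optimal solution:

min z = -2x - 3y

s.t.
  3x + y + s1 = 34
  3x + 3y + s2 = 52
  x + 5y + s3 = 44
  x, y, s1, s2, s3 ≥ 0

At x = 9, y = 7, compute slack b - a·x for each constraint:
  C1: 34 − 34 = 0  (binding)
  C2: 52 − 48 = 4  (slack)
  C3: 44 − 44 = 0  (binding)

Optimal: x = 9, y = 7
Binding: C1, C3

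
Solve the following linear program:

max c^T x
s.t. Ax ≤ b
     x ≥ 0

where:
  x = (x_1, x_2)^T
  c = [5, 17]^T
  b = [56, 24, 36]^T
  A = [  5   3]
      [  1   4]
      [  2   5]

Evaluate the objective at each vertex of the feasible region:
  z(0, 0) = 0
  z(11.2, 0) = 56
  z(9.053, 3.579) = 106.1
  z(8, 4) = 108  ←
  z(0, 6) = 102
The maximum is at x_1 = 8, x_2 = 4.

x_1 = 8, x_2 = 4, z = 108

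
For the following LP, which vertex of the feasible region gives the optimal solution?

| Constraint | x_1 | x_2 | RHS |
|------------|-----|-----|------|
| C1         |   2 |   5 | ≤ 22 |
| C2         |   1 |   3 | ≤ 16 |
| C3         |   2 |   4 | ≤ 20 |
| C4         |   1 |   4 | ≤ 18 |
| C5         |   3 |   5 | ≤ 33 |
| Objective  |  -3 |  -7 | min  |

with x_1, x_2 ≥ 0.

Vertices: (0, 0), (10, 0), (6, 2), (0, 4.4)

Evaluate the objective at each vertex of the feasible region:
  z(0, 0) = 0
  z(10, 0) = -30
  z(6, 2) = -32  ←
  z(0, 4.4) = -30.8
The minimum is at x_1 = 6, x_2 = 2.

(6, 2)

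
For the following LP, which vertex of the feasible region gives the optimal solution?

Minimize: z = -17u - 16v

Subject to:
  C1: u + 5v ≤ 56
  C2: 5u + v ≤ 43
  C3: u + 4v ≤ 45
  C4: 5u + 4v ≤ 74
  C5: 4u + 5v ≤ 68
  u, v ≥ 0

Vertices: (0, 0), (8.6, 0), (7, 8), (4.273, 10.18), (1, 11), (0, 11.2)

Evaluate the objective at each vertex of the feasible region:
  z(0, 0) = 0
  z(8.6, 0) = -146.2
  z(7, 8) = -247  ←
  z(4.273, 10.18) = -235.5
  z(1, 11) = -193
  z(0, 11.2) = -179.2
The minimum is at u = 7, v = 8.

(7, 8)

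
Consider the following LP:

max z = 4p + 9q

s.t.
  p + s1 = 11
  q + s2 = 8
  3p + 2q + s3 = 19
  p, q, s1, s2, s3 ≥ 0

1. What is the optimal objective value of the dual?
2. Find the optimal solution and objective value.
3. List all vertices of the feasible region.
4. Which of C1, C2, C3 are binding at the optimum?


1. 76
2. p = 1, q = 8, z = 76
3. (0, 0), (6.333, 0), (1, 8), (0, 8)
4. C2, C3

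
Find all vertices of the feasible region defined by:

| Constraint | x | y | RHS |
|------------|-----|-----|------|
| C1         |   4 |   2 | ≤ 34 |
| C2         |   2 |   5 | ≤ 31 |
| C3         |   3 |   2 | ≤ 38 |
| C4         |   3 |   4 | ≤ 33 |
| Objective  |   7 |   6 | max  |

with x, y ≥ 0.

(0, 0), (8.5, 0), (7, 3), (5.857, 3.857), (0, 6.2)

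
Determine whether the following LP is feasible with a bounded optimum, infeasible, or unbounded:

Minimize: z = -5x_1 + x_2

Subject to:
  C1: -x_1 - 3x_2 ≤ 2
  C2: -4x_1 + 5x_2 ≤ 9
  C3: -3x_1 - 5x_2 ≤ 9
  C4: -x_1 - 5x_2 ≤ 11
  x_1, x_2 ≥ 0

Unbounded (objective can decrease without bound)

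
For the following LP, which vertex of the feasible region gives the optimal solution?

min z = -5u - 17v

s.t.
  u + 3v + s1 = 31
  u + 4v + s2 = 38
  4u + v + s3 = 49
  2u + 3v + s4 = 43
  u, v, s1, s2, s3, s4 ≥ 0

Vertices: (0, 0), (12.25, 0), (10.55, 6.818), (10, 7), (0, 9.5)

Evaluate the objective at each vertex of the feasible region:
  z(0, 0) = 0
  z(12.25, 0) = -61.25
  z(10.55, 6.818) = -168.6
  z(10, 7) = -169  ←
  z(0, 9.5) = -161.5
The minimum is at u = 10, v = 7.

(10, 7)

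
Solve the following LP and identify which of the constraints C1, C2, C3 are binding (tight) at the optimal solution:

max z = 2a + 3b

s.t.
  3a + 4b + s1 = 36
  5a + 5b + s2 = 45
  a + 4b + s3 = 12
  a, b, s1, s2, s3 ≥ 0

At a = 8, b = 1, compute slack b - a·x for each constraint:
  C1: 36 − 28 = 8  (slack)
  C2: 45 − 45 = 0  (binding)
  C3: 12 − 12 = 0  (binding)

Optimal: a = 8, b = 1
Binding: C2, C3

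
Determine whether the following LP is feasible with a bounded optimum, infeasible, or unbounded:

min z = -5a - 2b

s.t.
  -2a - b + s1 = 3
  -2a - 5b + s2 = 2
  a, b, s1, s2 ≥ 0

Unbounded (objective can decrease without bound)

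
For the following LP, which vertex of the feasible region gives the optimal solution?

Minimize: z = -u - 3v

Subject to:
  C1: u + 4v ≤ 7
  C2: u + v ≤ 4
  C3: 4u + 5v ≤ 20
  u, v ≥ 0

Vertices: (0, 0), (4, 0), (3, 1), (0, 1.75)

Evaluate the objective at each vertex of the feasible region:
  z(0, 0) = 0
  z(4, 0) = -4
  z(3, 1) = -6  ←
  z(0, 1.75) = -5.25
The minimum is at u = 3, v = 1.

(3, 1)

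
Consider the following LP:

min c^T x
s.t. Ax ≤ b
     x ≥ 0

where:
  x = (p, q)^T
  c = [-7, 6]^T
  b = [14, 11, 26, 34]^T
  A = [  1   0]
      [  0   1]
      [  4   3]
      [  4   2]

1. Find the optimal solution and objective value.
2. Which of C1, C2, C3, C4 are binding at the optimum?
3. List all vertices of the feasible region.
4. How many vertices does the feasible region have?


1. p = 6.5, q = 0, z = -45.5
2. C3
3. (0, 0), (6.5, 0), (0, 8.667)
4. 3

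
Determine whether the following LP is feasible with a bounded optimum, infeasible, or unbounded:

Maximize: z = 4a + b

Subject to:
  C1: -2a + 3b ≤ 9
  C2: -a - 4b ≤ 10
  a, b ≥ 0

Unbounded (objective can increase without bound)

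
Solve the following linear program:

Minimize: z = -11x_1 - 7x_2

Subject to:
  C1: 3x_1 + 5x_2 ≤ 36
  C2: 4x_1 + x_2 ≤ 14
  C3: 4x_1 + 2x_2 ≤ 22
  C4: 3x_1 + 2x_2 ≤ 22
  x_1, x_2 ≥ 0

Evaluate the objective at each vertex of the feasible region:
  z(0, 0) = 0
  z(3.5, 0) = -38.5
  z(2, 6) = -64  ←
  z(0, 7.2) = -50.4
The minimum is at x_1 = 2, x_2 = 6.

x_1 = 2, x_2 = 6, z = -64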